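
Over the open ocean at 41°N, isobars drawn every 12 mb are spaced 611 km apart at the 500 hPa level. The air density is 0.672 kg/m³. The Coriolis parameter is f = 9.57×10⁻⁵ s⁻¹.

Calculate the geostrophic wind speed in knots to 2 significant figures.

Pressure gradient: |∂P/∂n| = 1200 Pa / 611000 m = 1.96×10⁻³ Pa/m
Geostrophic balance (pressure-gradient force = Coriolis force):
V_g = (1/(fρ)) |∂P/∂n| = 1.96×10⁻³ / (9.57×10⁻⁵ × 0.672) = 30.5 m/s
Converting: 30.5 m/s × 1.944 = 59 knots

59 knots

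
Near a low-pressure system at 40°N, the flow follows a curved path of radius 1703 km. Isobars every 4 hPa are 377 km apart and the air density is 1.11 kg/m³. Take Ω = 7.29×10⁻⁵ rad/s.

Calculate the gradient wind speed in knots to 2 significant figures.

Coriolis parameter at 40°N:
f = 2Ω sin φ = 2 × 7.29×10⁻⁵ × sin 40° = 9.37×10⁻⁵ s⁻¹
Pressure gradient: |∂P/∂n| = 400 Pa / 377000 m = 1.06×10⁻³ Pa/m
Geostrophic speed: V_g = |∂P/∂n|/(fρ) = 1.06×10⁻³/(9.37×10⁻⁵ × 1.11) = 10.2 m/s
Around a low, centrifugal force acts outward with Coriolis, so pressure-gradient force balances both:
(1/ρ)|∂P/∂n| = fV + V²/R  →  V² + fR·V − fR·V_g = 0
With fR = 9.37×10⁻⁵ × 1703×10³ m = 160 m/s:
V = [−fR + √((fR)² + 4 fR V_g)]/2 = [−160 + √(160² + 4×160×10.2)]/2 = 9.62 m/s
Subgeostrophic (V < V_g = 10.2 m/s), as expected around a low.
Converting: 9.62 m/s × 1.944 = 19 knots

19 knots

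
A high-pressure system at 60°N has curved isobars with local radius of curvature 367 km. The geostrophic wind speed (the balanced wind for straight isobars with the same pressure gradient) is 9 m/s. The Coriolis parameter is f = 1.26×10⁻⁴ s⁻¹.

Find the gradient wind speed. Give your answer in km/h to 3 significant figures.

44.1 km/h

Around a high, pressure-gradient force acts outward with centrifugal, so Coriolis balances both:
fV = (1/ρ)|∂P/∂n| + V²/R  →  V² − fR·V + fR·V_g = 0
With fR = 1.26×10⁻⁴ × 367×10³ m = 46.2 m/s:
V = [fR − √((fR)² − 4 fR V_g)]/2 = [46.2 − √(46.2² − 4×46.2×9)]/2 = 12.2 m/s
Supergeostrophic (V > V_g = 9 m/s), as expected around a high.
Converting: 12.2 m/s × 3.6 = 44.1 km/h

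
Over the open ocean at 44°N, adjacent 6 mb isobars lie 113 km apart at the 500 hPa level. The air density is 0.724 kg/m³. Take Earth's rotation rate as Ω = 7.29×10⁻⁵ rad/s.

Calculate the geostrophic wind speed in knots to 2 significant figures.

Coriolis parameter at 44°N:
f = 2Ω sin φ = 2 × 7.29×10⁻⁵ × sin 44° = 1.01×10⁻⁴ s⁻¹
Pressure gradient: |∂P/∂n| = 600 Pa / 113000 m = 5.31×10⁻³ Pa/m
Geostrophic balance (pressure-gradient force = Coriolis force):
V_g = (1/(fρ)) |∂P/∂n| = 5.31×10⁻³ / (1.01×10⁻⁴ × 0.724) = 72.4 m/s
Converting: 72.4 m/s × 1.944 = 140 knots

140 knots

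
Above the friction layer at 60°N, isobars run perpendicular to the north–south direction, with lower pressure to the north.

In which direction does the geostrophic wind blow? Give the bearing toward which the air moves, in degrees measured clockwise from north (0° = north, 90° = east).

090°

The pressure-gradient force points toward the north (bearing 000°).
Geostrophic balance: in the Northern Hemisphere the Coriolis force deflects motion to the right, so the geostrophic wind blows 90° to the right of the pressure-gradient force (low pressure on the left).
Rotating 000° by 90° clockwise gives 090° — the wind blows toward the east.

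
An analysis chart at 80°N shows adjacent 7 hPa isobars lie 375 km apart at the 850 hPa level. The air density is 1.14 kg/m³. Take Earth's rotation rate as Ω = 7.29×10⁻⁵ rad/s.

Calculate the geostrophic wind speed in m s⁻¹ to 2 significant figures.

11 m s⁻¹

Coriolis parameter at 80°N:
f = 2Ω sin φ = 2 × 7.29×10⁻⁵ × sin 80° = 1.44×10⁻⁴ s⁻¹
Pressure gradient: |∂P/∂n| = 700 Pa / 375000 m = 1.87×10⁻³ Pa/m
Geostrophic balance (pressure-gradient force = Coriolis force):
V_g = (1/(fρ)) |∂P/∂n| = 1.87×10⁻³ / (1.44×10⁻⁴ × 1.14) = 11.4 m/s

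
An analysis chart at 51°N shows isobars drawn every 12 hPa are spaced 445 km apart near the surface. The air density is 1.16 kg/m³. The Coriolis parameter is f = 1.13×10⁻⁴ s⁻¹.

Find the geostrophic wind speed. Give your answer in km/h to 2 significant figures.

74 km/h

Pressure gradient: |∂P/∂n| = 1200 Pa / 445000 m = 2.70×10⁻³ Pa/m
Geostrophic balance (pressure-gradient force = Coriolis force):
V_g = (1/(fρ)) |∂P/∂n| = 2.70×10⁻³ / (1.13×10⁻⁴ × 1.16) = 20.6 m/s
Converting: 20.6 m/s × 3.6 = 74 km/h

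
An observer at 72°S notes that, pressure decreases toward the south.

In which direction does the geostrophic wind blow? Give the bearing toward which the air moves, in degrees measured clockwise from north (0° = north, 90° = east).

The pressure-gradient force points toward the south (bearing 180°).
Geostrophic balance: in the Southern Hemisphere the Coriolis force deflects motion to the left, so the geostrophic wind blows 90° to the left of the pressure-gradient force (low pressure on the right).
Rotating 180° by 90° counterclockwise gives 090° — the wind blows toward the east.

090°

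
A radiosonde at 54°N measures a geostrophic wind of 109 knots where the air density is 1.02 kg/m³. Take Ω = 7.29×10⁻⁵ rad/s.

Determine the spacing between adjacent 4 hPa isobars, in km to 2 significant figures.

Coriolis parameter at 54°N:
f = 2Ω sin φ = 2 × 7.29×10⁻⁵ × sin 54° = 1.18×10⁻⁴ s⁻¹
Wind speed in SI: 109 knots = 56.1 m/s
Geostrophic balance rearranged: |∂P/∂n| = f ρ V_g
|∂P/∂n| = 1.18×10⁻⁴ × 1.02 × 56.1 = 6.75×10⁻³ Pa/m
Isobar spacing: Δn = ΔP/|∂P/∂n| = 400 Pa / 6.75×10⁻³ Pa/m = 59290 m ≈ 59 km

59 km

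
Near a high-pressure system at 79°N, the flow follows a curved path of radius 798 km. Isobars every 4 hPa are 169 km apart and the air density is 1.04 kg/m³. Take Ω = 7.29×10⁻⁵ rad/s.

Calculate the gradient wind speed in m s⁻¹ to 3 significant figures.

Coriolis parameter at 79°N:
f = 2Ω sin φ = 2 × 7.29×10⁻⁵ × sin 79° = 1.43×10⁻⁴ s⁻¹
Pressure gradient: |∂P/∂n| = 400 Pa / 169000 m = 2.37×10⁻³ Pa/m
Geostrophic speed: V_g = |∂P/∂n|/(fρ) = 2.37×10⁻³/(1.43×10⁻⁴ × 1.04) = 15.9 m/s
Around a high, pressure-gradient force acts outward with centrifugal, so Coriolis balances both:
fV = (1/ρ)|∂P/∂n| + V²/R  →  V² − fR·V + fR·V_g = 0
With fR = 1.43×10⁻⁴ × 798×10³ m = 114 m/s:
V = [fR − √((fR)² − 4 fR V_g)]/2 = [114 − √(114² − 4×114×15.9)]/2 = 19.1 m/s
Supergeostrophic (V > V_g = 15.9 m/s), as expected around a high.

19.1 m s⁻¹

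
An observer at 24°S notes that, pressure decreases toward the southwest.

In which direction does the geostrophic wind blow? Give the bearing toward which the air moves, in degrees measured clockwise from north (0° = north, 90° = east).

135°

The pressure-gradient force points toward the southwest (bearing 225°).
Geostrophic balance: in the Southern Hemisphere the Coriolis force deflects motion to the left, so the geostrophic wind blows 90° to the left of the pressure-gradient force (low pressure on the right).
Rotating 225° by 90° counterclockwise gives 135° — the wind blows toward the southeast.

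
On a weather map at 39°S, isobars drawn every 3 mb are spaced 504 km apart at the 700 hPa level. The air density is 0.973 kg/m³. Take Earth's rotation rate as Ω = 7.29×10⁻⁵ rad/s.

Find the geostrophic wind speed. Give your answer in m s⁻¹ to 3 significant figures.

6.67 m s⁻¹

Coriolis parameter at 39°S:
f = 2Ω sin φ = 2 × 7.29×10⁻⁵ × sin 39° = 9.18×10⁻⁵ s⁻¹
Pressure gradient: |∂P/∂n| = 300 Pa / 504000 m = 5.95×10⁻⁴ Pa/m
Geostrophic balance (pressure-gradient force = Coriolis force):
V_g = (1/(fρ)) |∂P/∂n| = 5.95×10⁻⁴ / (9.18×10⁻⁵ × 0.973) = 6.67 m/s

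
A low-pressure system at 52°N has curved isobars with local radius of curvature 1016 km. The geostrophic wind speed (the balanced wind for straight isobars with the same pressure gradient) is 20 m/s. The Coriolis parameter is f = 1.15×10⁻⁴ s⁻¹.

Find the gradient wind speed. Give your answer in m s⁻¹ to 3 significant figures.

17.4 m s⁻¹

Around a low, centrifugal force acts outward with Coriolis, so pressure-gradient force balances both:
(1/ρ)|∂P/∂n| = fV + V²/R  →  V² + fR·V − fR·V_g = 0
With fR = 1.15×10⁻⁴ × 1016×10³ m = 117 m/s:
V = [−fR + √((fR)² + 4 fR V_g)]/2 = [−117 + √(117² + 4×117×20)]/2 = 17.4 m/s
Subgeostrophic (V < V_g = 20 m/s), as expected around a low.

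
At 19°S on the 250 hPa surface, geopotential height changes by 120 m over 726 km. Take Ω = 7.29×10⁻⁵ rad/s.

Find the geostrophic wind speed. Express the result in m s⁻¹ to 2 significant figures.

34 m s⁻¹

Coriolis parameter at 19°S:
f = 2Ω sin φ = 2 × 7.29×10⁻⁵ × sin 19° = 4.75×10⁻⁵ s⁻¹
Height gradient: |∂Z/∂n| = 120 m / 726000 m = 1.65×10⁻⁴
On a pressure surface, geostrophic balance gives V_g = (g/f)|∂Z/∂n|:
V_g = 9.81 × 1.65×10⁻⁴ / 4.75×10⁻⁵ = 34.2 m/s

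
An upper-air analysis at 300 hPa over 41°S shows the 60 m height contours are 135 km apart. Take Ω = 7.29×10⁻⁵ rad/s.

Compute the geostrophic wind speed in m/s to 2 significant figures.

46 m/s

Coriolis parameter at 41°S:
f = 2Ω sin φ = 2 × 7.29×10⁻⁵ × sin 41° = 9.57×10⁻⁵ s⁻¹
Height gradient: |∂Z/∂n| = 60 m / 135000 m = 4.44×10⁻⁴
On a pressure surface, geostrophic balance gives V_g = (g/f)|∂Z/∂n|:
V_g = 9.81 × 4.44×10⁻⁴ / 9.57×10⁻⁵ = 45.6 m/s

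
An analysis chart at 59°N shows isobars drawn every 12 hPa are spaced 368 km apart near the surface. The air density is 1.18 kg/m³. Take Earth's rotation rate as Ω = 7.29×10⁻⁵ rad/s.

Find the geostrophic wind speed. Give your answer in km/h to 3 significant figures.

79.6 km/h

Coriolis parameter at 59°N:
f = 2Ω sin φ = 2 × 7.29×10⁻⁵ × sin 59° = 1.25×10⁻⁴ s⁻¹
Pressure gradient: |∂P/∂n| = 1200 Pa / 368000 m = 3.26×10⁻³ Pa/m
Geostrophic balance (pressure-gradient force = Coriolis force):
V_g = (1/(fρ)) |∂P/∂n| = 3.26×10⁻³ / (1.25×10⁻⁴ × 1.18) = 22.1 m/s
Converting: 22.1 m/s × 3.6 = 79.6 km/h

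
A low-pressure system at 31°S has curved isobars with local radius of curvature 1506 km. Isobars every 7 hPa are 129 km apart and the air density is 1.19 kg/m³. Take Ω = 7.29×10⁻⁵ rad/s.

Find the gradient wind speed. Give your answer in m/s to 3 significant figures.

43.8 m/s

Coriolis parameter at 31°S:
f = 2Ω sin φ = 2 × 7.29×10⁻⁵ × sin 31° = 7.51×10⁻⁵ s⁻¹
Pressure gradient: |∂P/∂n| = 700 Pa / 129000 m = 5.43×10⁻³ Pa/m
Geostrophic speed: V_g = |∂P/∂n|/(fρ) = 5.43×10⁻³/(7.51×10⁻⁵ × 1.19) = 60.7 m/s
Around a low, centrifugal force acts outward with Coriolis, so pressure-gradient force balances both:
(1/ρ)|∂P/∂n| = fV + V²/R  →  V² + fR·V − fR·V_g = 0
With fR = 7.51×10⁻⁵ × 1506×10³ m = 113 m/s:
V = [−fR + √((fR)² + 4 fR V_g)]/2 = [−113 + √(113² + 4×113×60.7)]/2 = 43.8 m/s
Subgeostrophic (V < V_g = 60.7 m/s), as expected around a low.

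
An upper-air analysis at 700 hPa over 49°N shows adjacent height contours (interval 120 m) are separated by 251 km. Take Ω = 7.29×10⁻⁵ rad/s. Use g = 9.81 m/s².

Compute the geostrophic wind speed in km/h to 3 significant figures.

153 km/h

Coriolis parameter at 49°N:
f = 2Ω sin φ = 2 × 7.29×10⁻⁵ × sin 49° = 1.10×10⁻⁴ s⁻¹
Height gradient: |∂Z/∂n| = 120 m / 251000 m = 4.78×10⁻⁴
On a pressure surface, geostrophic balance gives V_g = (g/f)|∂Z/∂n|:
V_g = 9.81 × 4.78×10⁻⁴ / 1.10×10⁻⁴ = 42.6 m/s
Converting: 42.6 m/s × 3.6 = 153 km/h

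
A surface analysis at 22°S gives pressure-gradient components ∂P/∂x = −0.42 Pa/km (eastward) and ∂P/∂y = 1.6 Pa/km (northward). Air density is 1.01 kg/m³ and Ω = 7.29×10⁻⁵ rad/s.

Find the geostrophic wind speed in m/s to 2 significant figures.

30 m/s

Coriolis parameter at 22°S:
f = 2Ω sin φ = 2 × 7.29×10⁻⁵ × sin 22° = 5.46×10⁻⁵ s⁻¹
In the Southern Hemisphere f is negative: f = −5.46×10⁻⁵ s⁻¹.
Component geostrophic relations (x east, y north):
u_g = −(1/(fρ)) ∂P/∂y,  v_g = (1/(fρ)) ∂P/∂x
u_g = −(1.6×10⁻³)/(−5.46×10⁻⁵ × 1.01) = 29.0 m/s;  v_g = (−0.42×10⁻³)/(−5.46×10⁻⁵ × 1.01) = 7.61 m/s
|V_g| = √(u_g² + v_g²) = 30.0 m/s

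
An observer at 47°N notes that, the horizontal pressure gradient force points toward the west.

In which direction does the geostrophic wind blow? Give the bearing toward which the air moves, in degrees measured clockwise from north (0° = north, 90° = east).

000°

The pressure-gradient force points toward the west (bearing 270°).
Geostrophic balance: in the Northern Hemisphere the Coriolis force deflects motion to the right, so the geostrophic wind blows 90° to the right of the pressure-gradient force (low pressure on the left).
Rotating 270° by 90° clockwise gives 000° — the wind blows toward the north.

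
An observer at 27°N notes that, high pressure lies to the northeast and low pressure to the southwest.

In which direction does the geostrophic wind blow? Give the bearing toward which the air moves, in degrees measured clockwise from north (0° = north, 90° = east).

315°

The pressure-gradient force points toward the southwest (bearing 225°).
Geostrophic balance: in the Northern Hemisphere the Coriolis force deflects motion to the right, so the geostrophic wind blows 90° to the right of the pressure-gradient force (low pressure on the left).
Rotating 225° by 90° clockwise gives 315° — the wind blows toward the northwest.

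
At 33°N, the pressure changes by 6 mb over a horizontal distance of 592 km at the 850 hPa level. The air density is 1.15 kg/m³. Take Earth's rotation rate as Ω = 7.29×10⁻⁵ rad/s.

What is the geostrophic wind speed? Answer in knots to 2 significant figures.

22 knots

Coriolis parameter at 33°N:
f = 2Ω sin φ = 2 × 7.29×10⁻⁵ × sin 33° = 7.94×10⁻⁵ s⁻¹
Pressure gradient: |∂P/∂n| = 600 Pa / 592000 m = 1.01×10⁻³ Pa/m
Geostrophic balance (pressure-gradient force = Coriolis force):
V_g = (1/(fρ)) |∂P/∂n| = 1.01×10⁻³ / (7.94×10⁻⁵ × 1.15) = 11.1 m/s
Converting: 11.1 m/s × 1.944 = 22 knots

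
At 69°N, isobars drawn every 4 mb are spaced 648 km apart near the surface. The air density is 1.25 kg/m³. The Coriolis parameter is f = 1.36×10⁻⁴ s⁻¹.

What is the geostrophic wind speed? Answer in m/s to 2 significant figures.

3.6 m/s

Pressure gradient: |∂P/∂n| = 400 Pa / 648000 m = 6.17×10⁻⁴ Pa/m
Geostrophic balance (pressure-gradient force = Coriolis force):
V_g = (1/(fρ)) |∂P/∂n| = 6.17×10⁻⁴ / (1.36×10⁻⁴ × 1.25) = 3.63 m/s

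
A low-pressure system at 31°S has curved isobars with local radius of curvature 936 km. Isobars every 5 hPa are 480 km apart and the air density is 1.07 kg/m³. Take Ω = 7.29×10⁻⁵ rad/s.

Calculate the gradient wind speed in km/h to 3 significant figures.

40.3 km/h

Coriolis parameter at 31°S:
f = 2Ω sin φ = 2 × 7.29×10⁻⁵ × sin 31° = 7.51×10⁻⁵ s⁻¹
Pressure gradient: |∂P/∂n| = 500 Pa / 480000 m = 1.04×10⁻³ Pa/m
Geostrophic speed: V_g = |∂P/∂n|/(fρ) = 1.04×10⁻³/(7.51×10⁻⁵ × 1.07) = 13.0 m/s
Around a low, centrifugal force acts outward with Coriolis, so pressure-gradient force balances both:
(1/ρ)|∂P/∂n| = fV + V²/R  →  V² + fR·V − fR·V_g = 0
With fR = 7.51×10⁻⁵ × 936×10³ m = 70.3 m/s:
V = [−fR + √((fR)² + 4 fR V_g)]/2 = [−70.3 + √(70.3² + 4×70.3×13)]/2 = 11.2 m/s
Subgeostrophic (V < V_g = 13 m/s), as expected around a low.
Converting: 11.2 m/s × 3.6 = 40.3 km/h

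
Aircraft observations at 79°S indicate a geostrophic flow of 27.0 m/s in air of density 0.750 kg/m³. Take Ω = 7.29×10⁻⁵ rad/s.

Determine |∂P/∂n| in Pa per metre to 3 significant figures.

Coriolis parameter at 79°S:
f = 2Ω sin φ = 2 × 7.29×10⁻⁵ × sin 79° = 1.43×10⁻⁴ s⁻¹
Geostrophic balance rearranged: |∂P/∂n| = f ρ V_g
|∂P/∂n| = 1.43×10⁻⁴ × 0.750 × 27.0 = 2.90×10⁻³ Pa/m

2.90×10⁻³ Pa/m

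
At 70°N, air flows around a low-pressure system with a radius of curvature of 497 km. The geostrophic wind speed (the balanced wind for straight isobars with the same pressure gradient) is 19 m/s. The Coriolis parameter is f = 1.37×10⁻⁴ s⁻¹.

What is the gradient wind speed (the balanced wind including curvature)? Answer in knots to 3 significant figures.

30.1 knots

Around a low, centrifugal force acts outward with Coriolis, so pressure-gradient force balances both:
(1/ρ)|∂P/∂n| = fV + V²/R  →  V² + fR·V − fR·V_g = 0
With fR = 1.37×10⁻⁴ × 497×10³ m = 68.1 m/s:
V = [−fR + √((fR)² + 4 fR V_g)]/2 = [−68.1 + √(68.1² + 4×68.1×19)]/2 = 15.5 m/s
Subgeostrophic (V < V_g = 19 m/s), as expected around a low.
Converting: 15.5 m/s × 1.944 = 30.1 knots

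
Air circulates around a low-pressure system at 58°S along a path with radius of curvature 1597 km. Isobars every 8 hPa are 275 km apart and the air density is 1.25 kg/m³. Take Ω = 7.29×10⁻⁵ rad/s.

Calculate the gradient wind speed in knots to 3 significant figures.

Coriolis parameter at 58°S:
f = 2Ω sin φ = 2 × 7.29×10⁻⁵ × sin 58° = 1.24×10⁻⁴ s⁻¹
Pressure gradient: |∂P/∂n| = 800 Pa / 275000 m = 2.91×10⁻³ Pa/m
Geostrophic speed: V_g = |∂P/∂n|/(fρ) = 2.91×10⁻³/(1.24×10⁻⁴ × 1.25) = 18.8 m/s
Around a low, centrifugal force acts outward with Coriolis, so pressure-gradient force balances both:
(1/ρ)|∂P/∂n| = fV + V²/R  →  V² + fR·V − fR·V_g = 0
With fR = 1.24×10⁻⁴ × 1597×10³ m = 197 m/s:
V = [−fR + √((fR)² + 4 fR V_g)]/2 = [−197 + √(197² + 4×197×18.8)]/2 = 17.3 m/s
Subgeostrophic (V < V_g = 18.8 m/s), as expected around a low.
Converting: 17.3 m/s × 1.944 = 33.6 knots

33.6 knots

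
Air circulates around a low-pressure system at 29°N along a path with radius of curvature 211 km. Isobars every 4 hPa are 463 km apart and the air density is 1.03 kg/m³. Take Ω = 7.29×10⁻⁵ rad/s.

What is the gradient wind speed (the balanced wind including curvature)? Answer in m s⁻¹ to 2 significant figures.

Coriolis parameter at 29°N:
f = 2Ω sin φ = 2 × 7.29×10⁻⁵ × sin 29° = 7.07×10⁻⁵ s⁻¹
Pressure gradient: |∂P/∂n| = 400 Pa / 463000 m = 8.64×10⁻⁴ Pa/m
Geostrophic speed: V_g = |∂P/∂n|/(fρ) = 8.64×10⁻⁴/(7.07×10⁻⁵ × 1.03) = 11.9 m/s
Around a low, centrifugal force acts outward with Coriolis, so pressure-gradient force balances both:
(1/ρ)|∂P/∂n| = fV + V²/R  →  V² + fR·V − fR·V_g = 0
With fR = 7.07×10⁻⁵ × 211×10³ m = 14.9 m/s:
V = [−fR + √((fR)² + 4 fR V_g)]/2 = [−14.9 + √(14.9² + 4×14.9×11.9)]/2 = 7.79 m/s
Subgeostrophic (V < V_g = 11.9 m/s), as expected around a low.

7.8 m s⁻¹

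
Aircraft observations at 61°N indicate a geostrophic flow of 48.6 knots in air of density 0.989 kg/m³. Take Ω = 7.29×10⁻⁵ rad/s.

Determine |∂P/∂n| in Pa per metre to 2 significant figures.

Coriolis parameter at 61°N:
f = 2Ω sin φ = 2 × 7.29×10⁻⁵ × sin 61° = 1.28×10⁻⁴ s⁻¹
Wind speed in SI: 48.6 knots = 25.0 m/s
Geostrophic balance rearranged: |∂P/∂n| = f ρ V_g
|∂P/∂n| = 1.28×10⁻⁴ × 0.989 × 25.0 = 3.15×10⁻³ Pa/m

3.2×10⁻³ Pa/m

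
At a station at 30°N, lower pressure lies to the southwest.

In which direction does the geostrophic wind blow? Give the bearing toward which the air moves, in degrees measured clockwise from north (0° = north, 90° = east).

315°

The pressure-gradient force points toward the southwest (bearing 225°).
Geostrophic balance: in the Northern Hemisphere the Coriolis force deflects motion to the right, so the geostrophic wind blows 90° to the right of the pressure-gradient force (low pressure on the left).
Rotating 225° by 90° clockwise gives 315° — the wind blows toward the northwest.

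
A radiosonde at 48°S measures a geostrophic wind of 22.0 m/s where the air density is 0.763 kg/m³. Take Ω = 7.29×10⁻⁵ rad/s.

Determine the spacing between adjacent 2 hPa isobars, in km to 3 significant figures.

Coriolis parameter at 48°S:
f = 2Ω sin φ = 2 × 7.29×10⁻⁵ × sin 48° = 1.08×10⁻⁴ s⁻¹
Geostrophic balance rearranged: |∂P/∂n| = f ρ V_g
|∂P/∂n| = 1.08×10⁻⁴ × 0.763 × 22.0 = 1.82×10⁻³ Pa/m
Isobar spacing: Δn = ΔP/|∂P/∂n| = 200 Pa / 1.82×10⁻³ Pa/m = 109964 m ≈ 110 km

110 km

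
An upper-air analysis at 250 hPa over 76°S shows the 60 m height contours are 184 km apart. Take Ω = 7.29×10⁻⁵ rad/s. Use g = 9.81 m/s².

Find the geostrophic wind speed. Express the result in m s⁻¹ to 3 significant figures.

Coriolis parameter at 76°S:
f = 2Ω sin φ = 2 × 7.29×10⁻⁵ × sin 76° = 1.41×10⁻⁴ s⁻¹
Height gradient: |∂Z/∂n| = 60 m / 184000 m = 3.26×10⁻⁴
On a pressure surface, geostrophic balance gives V_g = (g/f)|∂Z/∂n|:
V_g = 9.81 × 3.26×10⁻⁴ / 1.41×10⁻⁴ = 22.6 m/s

22.6 m s⁻¹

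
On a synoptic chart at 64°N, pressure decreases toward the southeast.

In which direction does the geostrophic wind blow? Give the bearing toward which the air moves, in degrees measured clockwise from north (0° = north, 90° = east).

The pressure-gradient force points toward the southeast (bearing 135°).
Geostrophic balance: in the Northern Hemisphere the Coriolis force deflects motion to the right, so the geostrophic wind blows 90° to the right of the pressure-gradient force (low pressure on the left).
Rotating 135° by 90° clockwise gives 225° — the wind blows toward the southwest.

225°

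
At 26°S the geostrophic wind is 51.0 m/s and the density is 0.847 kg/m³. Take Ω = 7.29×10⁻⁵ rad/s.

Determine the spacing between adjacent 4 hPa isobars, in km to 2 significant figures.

Coriolis parameter at 26°S:
f = 2Ω sin φ = 2 × 7.29×10⁻⁵ × sin 26° = 6.39×10⁻⁵ s⁻¹
Geostrophic balance rearranged: |∂P/∂n| = f ρ V_g
|∂P/∂n| = 6.39×10⁻⁵ × 0.847 × 51.0 = 2.76×10⁻³ Pa/m
Isobar spacing: Δn = ΔP/|∂P/∂n| = 400 Pa / 2.76×10⁻³ Pa/m = 144879 m ≈ 140 km

140 km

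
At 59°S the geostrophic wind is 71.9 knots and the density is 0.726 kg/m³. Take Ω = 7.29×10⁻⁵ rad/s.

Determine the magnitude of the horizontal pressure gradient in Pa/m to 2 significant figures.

3.4×10⁻³ Pa/m

Coriolis parameter at 59°S:
f = 2Ω sin φ = 2 × 7.29×10⁻⁵ × sin 59° = 1.25×10⁻⁴ s⁻¹
Wind speed in SI: 71.9 knots = 37.0 m/s
Geostrophic balance rearranged: |∂P/∂n| = f ρ V_g
|∂P/∂n| = 1.25×10⁻⁴ × 0.726 × 37.0 = 3.36×10⁻³ Pa/m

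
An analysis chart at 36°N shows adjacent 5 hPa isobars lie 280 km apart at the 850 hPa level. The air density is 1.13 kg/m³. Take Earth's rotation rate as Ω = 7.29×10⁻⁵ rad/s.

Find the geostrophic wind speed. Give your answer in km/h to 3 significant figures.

Coriolis parameter at 36°N:
f = 2Ω sin φ = 2 × 7.29×10⁻⁵ × sin 36° = 8.57×10⁻⁵ s⁻¹
Pressure gradient: |∂P/∂n| = 500 Pa / 280000 m = 1.79×10⁻³ Pa/m
Geostrophic balance (pressure-gradient force = Coriolis force):
V_g = (1/(fρ)) |∂P/∂n| = 1.79×10⁻³ / (8.57×10⁻⁵ × 1.13) = 18.4 m/s
Converting: 18.4 m/s × 3.6 = 66.4 km/h

66.4 km/h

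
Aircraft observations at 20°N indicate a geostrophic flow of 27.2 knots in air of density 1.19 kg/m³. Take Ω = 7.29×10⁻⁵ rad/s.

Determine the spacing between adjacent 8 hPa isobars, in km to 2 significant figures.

960 km

Coriolis parameter at 20°N:
f = 2Ω sin φ = 2 × 7.29×10⁻⁵ × sin 20° = 4.99×10⁻⁵ s⁻¹
Wind speed in SI: 27.2 knots = 14.0 m/s
Geostrophic balance rearranged: |∂P/∂n| = f ρ V_g
|∂P/∂n| = 4.99×10⁻⁵ × 1.19 × 14.0 = 8.30×10⁻⁴ Pa/m
Isobar spacing: Δn = ΔP/|∂P/∂n| = 800 Pa / 8.30×10⁻⁴ Pa/m = 963445 m ≈ 960 km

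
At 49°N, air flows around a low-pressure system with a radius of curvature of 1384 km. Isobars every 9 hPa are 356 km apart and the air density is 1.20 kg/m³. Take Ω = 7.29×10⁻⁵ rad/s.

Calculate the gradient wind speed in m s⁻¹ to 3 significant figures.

17.2 m s⁻¹

Coriolis parameter at 49°N:
f = 2Ω sin φ = 2 × 7.29×10⁻⁵ × sin 49° = 1.10×10⁻⁴ s⁻¹
Pressure gradient: |∂P/∂n| = 900 Pa / 356000 m = 2.53×10⁻³ Pa/m
Geostrophic speed: V_g = |∂P/∂n|/(fρ) = 2.53×10⁻³/(1.10×10⁻⁴ × 1.20) = 19.1 m/s
Around a low, centrifugal force acts outward with Coriolis, so pressure-gradient force balances both:
(1/ρ)|∂P/∂n| = fV + V²/R  →  V² + fR·V − fR·V_g = 0
With fR = 1.10×10⁻⁴ × 1384×10³ m = 152 m/s:
V = [−fR + √((fR)² + 4 fR V_g)]/2 = [−152 + √(152² + 4×152×19.1)]/2 = 17.2 m/s
Subgeostrophic (V < V_g = 19.1 m/s), as expected around a low.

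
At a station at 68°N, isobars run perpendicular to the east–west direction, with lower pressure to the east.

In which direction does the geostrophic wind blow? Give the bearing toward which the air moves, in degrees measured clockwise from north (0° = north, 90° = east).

180°

The pressure-gradient force points toward the east (bearing 090°).
Geostrophic balance: in the Northern Hemisphere the Coriolis force deflects motion to the right, so the geostrophic wind blows 90° to the right of the pressure-gradient force (low pressure on the left).
Rotating 090° by 90° clockwise gives 180° — the wind blows toward the south.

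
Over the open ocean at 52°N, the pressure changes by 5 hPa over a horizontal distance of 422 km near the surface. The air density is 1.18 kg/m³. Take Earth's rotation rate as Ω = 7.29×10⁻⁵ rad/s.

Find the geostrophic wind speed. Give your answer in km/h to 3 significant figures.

31.5 km/h

Coriolis parameter at 52°N:
f = 2Ω sin φ = 2 × 7.29×10⁻⁵ × sin 52° = 1.15×10⁻⁴ s⁻¹
Pressure gradient: |∂P/∂n| = 500 Pa / 422000 m = 1.18×10⁻³ Pa/m
Geostrophic balance (pressure-gradient force = Coriolis force):
V_g = (1/(fρ)) |∂P/∂n| = 1.18×10⁻³ / (1.15×10⁻⁴ × 1.18) = 8.74 m/s
Converting: 8.74 m/s × 3.6 = 31.5 km/h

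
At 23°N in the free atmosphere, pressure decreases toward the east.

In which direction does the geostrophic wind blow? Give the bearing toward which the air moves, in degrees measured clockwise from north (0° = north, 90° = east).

The pressure-gradient force points toward the east (bearing 090°).
Geostrophic balance: in the Northern Hemisphere the Coriolis force deflects motion to the right, so the geostrophic wind blows 90° to the right of the pressure-gradient force (low pressure on the left).
Rotating 090° by 90° clockwise gives 180° — the wind blows toward the south.

180°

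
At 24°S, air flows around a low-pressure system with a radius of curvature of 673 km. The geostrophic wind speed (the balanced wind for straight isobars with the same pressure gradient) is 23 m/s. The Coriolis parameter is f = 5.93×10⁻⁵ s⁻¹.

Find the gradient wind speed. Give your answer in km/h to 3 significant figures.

Around a low, centrifugal force acts outward with Coriolis, so pressure-gradient force balances both:
(1/ρ)|∂P/∂n| = fV + V²/R  →  V² + fR·V − fR·V_g = 0
With fR = 5.93×10⁻⁵ × 673×10³ m = 39.9 m/s:
V = [−fR + √((fR)² + 4 fR V_g)]/2 = [−39.9 + √(39.9² + 4×39.9×23)]/2 = 16.3 m/s
Subgeostrophic (V < V_g = 23 m/s), as expected around a low.
Converting: 16.3 m/s × 3.6 = 58.8 km/h

58.8 km/h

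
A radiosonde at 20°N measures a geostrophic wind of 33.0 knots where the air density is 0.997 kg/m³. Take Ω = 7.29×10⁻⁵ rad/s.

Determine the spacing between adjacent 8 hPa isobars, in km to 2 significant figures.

Coriolis parameter at 20°N:
f = 2Ω sin φ = 2 × 7.29×10⁻⁵ × sin 20° = 4.99×10⁻⁵ s⁻¹
Wind speed in SI: 33.0 knots = 17.0 m/s
Geostrophic balance rearranged: |∂P/∂n| = f ρ V_g
|∂P/∂n| = 4.99×10⁻⁵ × 0.997 × 17.0 = 8.44×10⁻⁴ Pa/m
Isobar spacing: Δn = ΔP/|∂P/∂n| = 800 Pa / 8.44×10⁻⁴ Pa/m = 947837 m ≈ 950 km

950 km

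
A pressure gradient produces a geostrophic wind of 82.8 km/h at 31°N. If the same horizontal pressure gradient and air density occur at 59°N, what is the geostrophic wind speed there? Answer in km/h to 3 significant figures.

49.8 km/h

With the same pressure gradient and density, V_g ∝ 1/f ∝ 1/sin φ.
V₂ = V₁ · sin φ₁ / sin φ₂ = 82.8 × sin 31° / sin 59°
V₂ = 82.8 × 0.5150/0.8572 = 49.8 km/h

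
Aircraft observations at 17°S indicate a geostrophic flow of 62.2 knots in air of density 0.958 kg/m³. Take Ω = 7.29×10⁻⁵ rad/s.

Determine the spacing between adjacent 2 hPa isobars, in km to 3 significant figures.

153 km

Coriolis parameter at 17°S:
f = 2Ω sin φ = 2 × 7.29×10⁻⁵ × sin 17° = 4.26×10⁻⁵ s⁻¹
Wind speed in SI: 62.2 knots = 32.0 m/s
Geostrophic balance rearranged: |∂P/∂n| = f ρ V_g
|∂P/∂n| = 4.26×10⁻⁵ × 0.958 × 32.0 = 1.31×10⁻³ Pa/m
Isobar spacing: Δn = ΔP/|∂P/∂n| = 200 Pa / 1.31×10⁻³ Pa/m = 153053 m ≈ 153 km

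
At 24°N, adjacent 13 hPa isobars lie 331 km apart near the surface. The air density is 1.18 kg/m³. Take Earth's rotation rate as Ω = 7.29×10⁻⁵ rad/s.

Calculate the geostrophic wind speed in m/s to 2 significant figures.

Coriolis parameter at 24°N:
f = 2Ω sin φ = 2 × 7.29×10⁻⁵ × sin 24° = 5.93×10⁻⁵ s⁻¹
Pressure gradient: |∂P/∂n| = 1300 Pa / 331000 m = 3.93×10⁻³ Pa/m
Geostrophic balance (pressure-gradient force = Coriolis force):
V_g = (1/(fρ)) |∂P/∂n| = 3.93×10⁻³ / (5.93×10⁻⁵ × 1.18) = 56.1 m/s

56 m/s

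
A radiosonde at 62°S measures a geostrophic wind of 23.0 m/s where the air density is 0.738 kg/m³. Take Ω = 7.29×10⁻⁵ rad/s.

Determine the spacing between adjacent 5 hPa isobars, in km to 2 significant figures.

Coriolis parameter at 62°S:
f = 2Ω sin φ = 2 × 7.29×10⁻⁵ × sin 62° = 1.29×10⁻⁴ s⁻¹
Geostrophic balance rearranged: |∂P/∂n| = f ρ V_g
|∂P/∂n| = 1.29×10⁻⁴ × 0.738 × 23.0 = 2.19×10⁻³ Pa/m
Isobar spacing: Δn = ΔP/|∂P/∂n| = 500 Pa / 2.19×10⁻³ Pa/m = 228820 m ≈ 230 km

230 km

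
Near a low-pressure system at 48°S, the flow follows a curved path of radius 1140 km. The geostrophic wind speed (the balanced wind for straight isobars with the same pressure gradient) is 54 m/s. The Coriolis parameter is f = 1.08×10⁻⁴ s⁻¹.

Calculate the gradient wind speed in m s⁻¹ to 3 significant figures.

Around a low, centrifugal force acts outward with Coriolis, so pressure-gradient force balances both:
(1/ρ)|∂P/∂n| = fV + V²/R  →  V² + fR·V − fR·V_g = 0
With fR = 1.08×10⁻⁴ × 1140×10³ m = 123 m/s:
V = [−fR + √((fR)² + 4 fR V_g)]/2 = [−123 + √(123² + 4×123×54)]/2 = 40.6 m/s
Subgeostrophic (V < V_g = 54 m/s), as expected around a low.

40.6 m s⁻¹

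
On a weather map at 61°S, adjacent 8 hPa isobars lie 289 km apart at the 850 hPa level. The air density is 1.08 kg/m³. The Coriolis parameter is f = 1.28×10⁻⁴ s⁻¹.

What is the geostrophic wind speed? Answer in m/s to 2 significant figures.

Pressure gradient: |∂P/∂n| = 800 Pa / 289000 m = 2.77×10⁻³ Pa/m
Geostrophic balance (pressure-gradient force = Coriolis force):
V_g = (1/(fρ)) |∂P/∂n| = 2.77×10⁻³ / (1.28×10⁻⁴ × 1.08) = 20.0 m/s

20 m/s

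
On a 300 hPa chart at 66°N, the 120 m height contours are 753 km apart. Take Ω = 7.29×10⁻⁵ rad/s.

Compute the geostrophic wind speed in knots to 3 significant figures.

22.8 knots

Coriolis parameter at 66°N:
f = 2Ω sin φ = 2 × 7.29×10⁻⁵ × sin 66° = 1.33×10⁻⁴ s⁻¹
Height gradient: |∂Z/∂n| = 120 m / 753000 m = 1.59×10⁻⁴
On a pressure surface, geostrophic balance gives V_g = (g/f)|∂Z/∂n|:
V_g = 9.81 × 1.59×10⁻⁴ / 1.33×10⁻⁴ = 11.7 m/s
Converting: 11.7 m/s × 1.944 = 22.8 knots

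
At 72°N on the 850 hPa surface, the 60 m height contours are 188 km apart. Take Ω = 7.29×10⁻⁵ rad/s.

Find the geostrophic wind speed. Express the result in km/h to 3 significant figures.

Coriolis parameter at 72°N:
f = 2Ω sin φ = 2 × 7.29×10⁻⁵ × sin 72° = 1.39×10⁻⁴ s⁻¹
Height gradient: |∂Z/∂n| = 60 m / 188000 m = 3.19×10⁻⁴
On a pressure surface, geostrophic balance gives V_g = (g/f)|∂Z/∂n|:
V_g = 9.81 × 3.19×10⁻⁴ / 1.39×10⁻⁴ = 22.6 m/s
Converting: 22.6 m/s × 3.6 = 81.3 km/h

81.3 km/h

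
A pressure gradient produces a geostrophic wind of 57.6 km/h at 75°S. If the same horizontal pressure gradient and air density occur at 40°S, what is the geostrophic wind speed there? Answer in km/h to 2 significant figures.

87 km/h

With the same pressure gradient and density, V_g ∝ 1/f ∝ 1/sin φ.
V₂ = V₁ · sin φ₁ / sin φ₂ = 57.6 × sin 75° / sin 40°
V₂ = 57.6 × 0.9659/0.6428 = 87 km/h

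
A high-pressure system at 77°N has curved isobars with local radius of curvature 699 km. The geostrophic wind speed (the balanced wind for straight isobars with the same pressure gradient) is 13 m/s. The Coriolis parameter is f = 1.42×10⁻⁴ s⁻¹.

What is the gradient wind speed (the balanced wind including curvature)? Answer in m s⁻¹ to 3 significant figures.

15.4 m s⁻¹

Around a high, pressure-gradient force acts outward with centrifugal, so Coriolis balances both:
fV = (1/ρ)|∂P/∂n| + V²/R  →  V² − fR·V + fR·V_g = 0
With fR = 1.42×10⁻⁴ × 699×10³ m = 99.3 m/s:
V = [fR − √((fR)² − 4 fR V_g)]/2 = [99.3 − √(99.3² − 4×99.3×13)]/2 = 15.4 m/s
Supergeostrophic (V > V_g = 13 m/s), as expected around a high.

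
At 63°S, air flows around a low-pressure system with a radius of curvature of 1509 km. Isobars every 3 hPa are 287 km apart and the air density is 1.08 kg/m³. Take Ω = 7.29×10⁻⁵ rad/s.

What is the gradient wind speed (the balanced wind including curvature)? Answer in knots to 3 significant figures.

Coriolis parameter at 63°S:
f = 2Ω sin φ = 2 × 7.29×10⁻⁵ × sin 63° = 1.30×10⁻⁴ s⁻¹
Pressure gradient: |∂P/∂n| = 300 Pa / 287000 m = 1.05×10⁻³ Pa/m
Geostrophic speed: V_g = |∂P/∂n|/(fρ) = 1.05×10⁻³/(1.30×10⁻⁴ × 1.08) = 7.45 m/s
Around a low, centrifugal force acts outward with Coriolis, so pressure-gradient force balances both:
(1/ρ)|∂P/∂n| = fV + V²/R  →  V² + fR·V − fR·V_g = 0
With fR = 1.30×10⁻⁴ × 1509×10³ m = 196 m/s:
V = [−fR + √((fR)² + 4 fR V_g)]/2 = [−196 + √(196² + 4×196×7.45)]/2 = 7.19 m/s
Subgeostrophic (V < V_g = 7.45 m/s), as expected around a low.
Converting: 7.19 m/s × 1.944 = 14.0 knots

14.0 knots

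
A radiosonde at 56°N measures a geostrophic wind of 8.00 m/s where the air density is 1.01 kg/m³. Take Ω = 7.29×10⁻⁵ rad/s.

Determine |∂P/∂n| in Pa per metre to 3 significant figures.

9.77×10⁻⁴ Pa/m

Coriolis parameter at 56°N:
f = 2Ω sin φ = 2 × 7.29×10⁻⁵ × sin 56° = 1.21×10⁻⁴ s⁻¹
Geostrophic balance rearranged: |∂P/∂n| = f ρ V_g
|∂P/∂n| = 1.21×10⁻⁴ × 1.01 × 8.00 = 9.77×10⁻⁴ Pa/m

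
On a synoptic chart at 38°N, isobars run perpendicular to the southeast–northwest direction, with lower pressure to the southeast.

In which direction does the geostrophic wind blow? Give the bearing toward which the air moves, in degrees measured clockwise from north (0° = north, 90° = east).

225°

The pressure-gradient force points toward the southeast (bearing 135°).
Geostrophic balance: in the Northern Hemisphere the Coriolis force deflects motion to the right, so the geostrophic wind blows 90° to the right of the pressure-gradient force (low pressure on the left).
Rotating 135° by 90° clockwise gives 225° — the wind blows toward the southwest.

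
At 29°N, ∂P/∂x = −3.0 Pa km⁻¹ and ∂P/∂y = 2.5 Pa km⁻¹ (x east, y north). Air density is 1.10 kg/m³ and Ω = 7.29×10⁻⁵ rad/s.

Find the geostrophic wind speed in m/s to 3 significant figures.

50.2 m/s

Coriolis parameter at 29°N:
f = 2Ω sin φ = 2 × 7.29×10⁻⁵ × sin 29° = 7.07×10⁻⁵ s⁻¹
Component geostrophic relations (x east, y north):
u_g = −(1/(fρ)) ∂P/∂y,  v_g = (1/(fρ)) ∂P/∂x
u_g = −(2.5×10⁻³)/(7.07×10⁻⁵ × 1.10) = −32.2 m/s;  v_g = (−3.0×10⁻³)/(7.07×10⁻⁵ × 1.10) = −38.6 m/s
|V_g| = √(u_g² + v_g²) = 50.2 m/s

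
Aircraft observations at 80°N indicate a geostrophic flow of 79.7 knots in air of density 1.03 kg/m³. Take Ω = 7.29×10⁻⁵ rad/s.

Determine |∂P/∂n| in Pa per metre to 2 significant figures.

6.1×10⁻³ Pa/m

Coriolis parameter at 80°N:
f = 2Ω sin φ = 2 × 7.29×10⁻⁵ × sin 80° = 1.44×10⁻⁴ s⁻¹
Wind speed in SI: 79.7 knots = 41.0 m/s
Geostrophic balance rearranged: |∂P/∂n| = f ρ V_g
|∂P/∂n| = 1.44×10⁻⁴ × 1.03 × 41.0 = 6.06×10⁻³ Pa/m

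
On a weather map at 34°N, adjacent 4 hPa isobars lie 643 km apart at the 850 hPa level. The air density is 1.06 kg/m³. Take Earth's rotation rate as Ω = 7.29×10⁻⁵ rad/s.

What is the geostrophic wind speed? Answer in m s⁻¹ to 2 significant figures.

Coriolis parameter at 34°N:
f = 2Ω sin φ = 2 × 7.29×10⁻⁵ × sin 34° = 8.15×10⁻⁵ s⁻¹
Pressure gradient: |∂P/∂n| = 400 Pa / 643000 m = 6.22×10⁻⁴ Pa/m
Geostrophic balance (pressure-gradient force = Coriolis force):
V_g = (1/(fρ)) |∂P/∂n| = 6.22×10⁻⁴ / (8.15×10⁻⁵ × 1.06) = 7.20 m/s

7.2 m s⁻¹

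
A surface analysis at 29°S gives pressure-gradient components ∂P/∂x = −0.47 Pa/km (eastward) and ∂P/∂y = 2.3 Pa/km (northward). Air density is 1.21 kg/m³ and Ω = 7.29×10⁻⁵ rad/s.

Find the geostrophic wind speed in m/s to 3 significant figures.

27.4 m/s

Coriolis parameter at 29°S:
f = 2Ω sin φ = 2 × 7.29×10⁻⁵ × sin 29° = 7.07×10⁻⁵ s⁻¹
In the Southern Hemisphere f is negative: f = −7.07×10⁻⁵ s⁻¹.
Component geostrophic relations (x east, y north):
u_g = −(1/(fρ)) ∂P/∂y,  v_g = (1/(fρ)) ∂P/∂x
u_g = −(2.3×10⁻³)/(−7.07×10⁻⁵ × 1.21) = 26.9 m/s;  v_g = (−0.47×10⁻³)/(−7.07×10⁻⁵ × 1.21) = 5.50 m/s
|V_g| = √(u_g² + v_g²) = 27.4 m/s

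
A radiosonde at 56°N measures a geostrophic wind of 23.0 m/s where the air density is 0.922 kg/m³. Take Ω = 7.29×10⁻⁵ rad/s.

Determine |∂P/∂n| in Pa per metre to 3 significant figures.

2.56×10⁻³ Pa/m

Coriolis parameter at 56°N:
f = 2Ω sin φ = 2 × 7.29×10⁻⁵ × sin 56° = 1.21×10⁻⁴ s⁻¹
Geostrophic balance rearranged: |∂P/∂n| = f ρ V_g
|∂P/∂n| = 1.21×10⁻⁴ × 0.922 × 23.0 = 2.56×10⁻³ Pa/m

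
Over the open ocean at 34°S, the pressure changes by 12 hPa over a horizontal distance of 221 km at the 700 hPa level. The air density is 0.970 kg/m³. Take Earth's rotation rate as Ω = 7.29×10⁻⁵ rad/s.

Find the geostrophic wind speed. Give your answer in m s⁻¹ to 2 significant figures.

Coriolis parameter at 34°S:
f = 2Ω sin φ = 2 × 7.29×10⁻⁵ × sin 34° = 8.15×10⁻⁵ s⁻¹
Pressure gradient: |∂P/∂n| = 1200 Pa / 221000 m = 5.43×10⁻³ Pa/m
Geostrophic balance (pressure-gradient force = Coriolis force):
V_g = (1/(fρ)) |∂P/∂n| = 5.43×10⁻³ / (8.15×10⁻⁵ × 0.970) = 68.7 m/s

69 m s⁻¹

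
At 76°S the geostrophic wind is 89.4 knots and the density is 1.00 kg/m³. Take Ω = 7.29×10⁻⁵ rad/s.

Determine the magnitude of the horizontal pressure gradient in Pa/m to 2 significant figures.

6.5×10⁻³ Pa/m

Coriolis parameter at 76°S:
f = 2Ω sin φ = 2 × 7.29×10⁻⁵ × sin 76° = 1.41×10⁻⁴ s⁻¹
Wind speed in SI: 89.4 knots = 46.0 m/s
Geostrophic balance rearranged: |∂P/∂n| = f ρ V_g
|∂P/∂n| = 1.41×10⁻⁴ × 1.00 × 46.0 = 6.51×10⁻³ Pa/m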